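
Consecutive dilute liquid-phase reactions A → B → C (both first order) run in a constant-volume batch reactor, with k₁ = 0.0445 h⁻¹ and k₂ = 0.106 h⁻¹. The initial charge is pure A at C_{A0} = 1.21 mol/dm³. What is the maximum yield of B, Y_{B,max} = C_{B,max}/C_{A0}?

0.224

At the optimum, C_{B,max}/C_{A0} = (k₁/k₂)^[k₂/(k₂−k₁)].
= (0.0445/0.106)^(0.106/(0.106−0.0445)) = (0.4198)^(1.724) = 0.2240.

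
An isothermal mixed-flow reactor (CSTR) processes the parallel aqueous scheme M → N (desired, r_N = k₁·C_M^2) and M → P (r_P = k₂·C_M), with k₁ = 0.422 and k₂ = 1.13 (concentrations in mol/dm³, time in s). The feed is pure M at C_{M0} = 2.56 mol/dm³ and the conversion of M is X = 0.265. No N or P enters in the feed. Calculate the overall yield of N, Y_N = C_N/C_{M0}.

Exit C_M = C_{M0}(1−X) = 2.56×0.735 = 1.882 mol/dm³.
A CSTR operates uniformly at the exit composition, giving r_N = 1.494 and r_P = 2.126 (each k·C_M^n at C_M = 1.882).
Fraction of consumed M going to N: r_N/(r_N+r_P) = 0.4127.
C_N = 0.4127·C_{M0}·X = 0.4127×2.56×0.265 = 0.280 mol/dm³; Y_N = C_N/C_{M0} = 0.109.

0.109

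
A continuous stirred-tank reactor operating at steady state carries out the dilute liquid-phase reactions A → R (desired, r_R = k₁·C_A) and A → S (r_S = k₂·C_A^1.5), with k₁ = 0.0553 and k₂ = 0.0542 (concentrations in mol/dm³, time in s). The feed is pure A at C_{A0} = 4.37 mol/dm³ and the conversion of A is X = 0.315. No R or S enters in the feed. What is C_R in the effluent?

Exit C_A = C_{A0}(1−X) = 4.37×0.685 = 2.993 mol/dm³.
In a CSTR the entire volume is at exit conditions, so r_R = 0.0553×2.993 = 0.1655 and r_S = 0.0542×2.993^1.5 = 0.2807.
Fraction of consumed A going to R: r_R/(r_R+r_S) = 0.3710.
C_R = 0.3710·C_{A0}·X = 0.3710×4.37×0.315 = 0.511 mol/dm³.

0.511 mol/dm³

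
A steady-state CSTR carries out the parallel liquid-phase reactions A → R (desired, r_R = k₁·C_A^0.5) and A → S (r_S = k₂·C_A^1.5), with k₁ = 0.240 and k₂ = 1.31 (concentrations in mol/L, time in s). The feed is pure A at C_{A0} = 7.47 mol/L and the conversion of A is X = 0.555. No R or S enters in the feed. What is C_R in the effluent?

0.217 mol/L

Exit C_A = C_{A0}(1−X) = 7.47×0.445 = 3.324 mol/L.
Rates in a CSTR are evaluated at the outlet concentration: r_R = 0.240×3.324^0.5 = 0.4376, r_S = 1.31×3.324^1.5 = 7.939.
Fraction of consumed A going to R: r_R/(r_R+r_S) = 0.05223.
C_R = 0.05223·C_{A0}·X = 0.05223×7.47×0.555 = 0.217 mol/L.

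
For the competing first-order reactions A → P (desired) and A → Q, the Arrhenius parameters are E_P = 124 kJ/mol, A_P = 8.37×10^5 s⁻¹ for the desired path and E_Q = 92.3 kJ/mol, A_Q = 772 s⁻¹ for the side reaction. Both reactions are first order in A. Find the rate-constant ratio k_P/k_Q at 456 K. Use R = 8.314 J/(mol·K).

0.253

Since both paths have the same order in A, the concentration cancels and S_{P/Q} = k_P/k_Q = (A_P/A_Q)·exp[(E_Q−E_P)/(RT)].
(E_Q−E_P)/(RT) = (92.3−124)×10³/(8.314×456) = -31700/3791 = -8.362.
k_P/k_Q = (8.37×10^5/772)·exp(-8.362) = 1084 × 2.337×10^-4 = 0.253.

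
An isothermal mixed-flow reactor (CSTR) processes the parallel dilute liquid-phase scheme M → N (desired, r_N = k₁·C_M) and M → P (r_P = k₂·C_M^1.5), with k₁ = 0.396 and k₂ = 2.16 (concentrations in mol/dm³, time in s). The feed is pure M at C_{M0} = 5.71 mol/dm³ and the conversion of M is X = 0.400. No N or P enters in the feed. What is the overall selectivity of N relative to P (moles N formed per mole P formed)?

Exit C_M = C_{M0}(1−X) = 5.71×0.600 = 3.426 mol/dm³.
A CSTR operates uniformly at the exit composition, giving r_N = 1.357 and r_P = 13.70 (each k·C_M^n at C_M = 3.426).
Overall selectivity = C_N/C_P = r_Nτ/(r_Pτ) = r_N/r_P = 0.0990.

0.0990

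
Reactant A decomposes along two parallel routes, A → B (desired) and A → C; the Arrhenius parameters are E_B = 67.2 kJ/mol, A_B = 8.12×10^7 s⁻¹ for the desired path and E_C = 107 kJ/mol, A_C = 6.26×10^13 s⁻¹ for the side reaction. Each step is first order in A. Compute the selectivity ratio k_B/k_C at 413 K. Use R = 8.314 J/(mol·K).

k_B/k_C = (A_B/A_C)·exp[−(E_B−E_C)/(RT)] = (A_B/A_C)·exp[(E_C−E_B)/(RT)].
(E_C−E_B)/(RT) = (107−67.2)×10³/(8.314×413) = 39800/3434 = 11.59.
k_B/k_C = (8.12×10^7/6.26×10^13)·exp(11.59) = 1.297×10^-6 × 1.081×10^5 = 0.140.
Since E_B < E_C, lowering the temperature improves selectivity toward B.

0.140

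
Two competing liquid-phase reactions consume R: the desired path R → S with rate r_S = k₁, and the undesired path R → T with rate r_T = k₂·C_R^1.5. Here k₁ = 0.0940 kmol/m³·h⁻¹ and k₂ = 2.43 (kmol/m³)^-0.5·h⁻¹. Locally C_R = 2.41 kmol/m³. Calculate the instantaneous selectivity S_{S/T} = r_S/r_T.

0.0103

S_{S/T} = r_S/r_T = (k₁)/(k₂·C_R^1.5) = (k₁/k₂)·C_R^-1.5.
= (0.0940) / (2.43×2.410^1.5) = 0.09400/9.091 = 0.0103.
The undesired path is higher order in R, so low C_R (CSTR or dilute feed) favours S.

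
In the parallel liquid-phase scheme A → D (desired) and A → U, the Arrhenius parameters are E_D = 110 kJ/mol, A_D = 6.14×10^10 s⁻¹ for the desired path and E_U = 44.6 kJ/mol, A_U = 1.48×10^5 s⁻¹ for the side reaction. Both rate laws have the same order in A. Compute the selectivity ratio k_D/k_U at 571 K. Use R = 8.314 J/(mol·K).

0.431

With equal orders, S_{D/U} = k_D/k_U = (A_D/A_U)·exp[(E_U−E_D)/(RT)].
(E_U−E_D)/(RT) = (44.6−110)×10³/(8.314×571) = -65400/4747 = -13.78.
k_D/k_U = (6.14×10^10/1.48×10^5)·exp(-13.78) = 4.149×10^5 × 1.040×10^-6 = 0.431.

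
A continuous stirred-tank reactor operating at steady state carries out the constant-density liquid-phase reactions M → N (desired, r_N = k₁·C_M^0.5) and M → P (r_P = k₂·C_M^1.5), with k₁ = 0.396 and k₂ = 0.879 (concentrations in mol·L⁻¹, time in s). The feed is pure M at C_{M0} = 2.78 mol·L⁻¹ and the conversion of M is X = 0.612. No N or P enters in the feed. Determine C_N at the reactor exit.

0.501 mol·L⁻¹

Exit C_M = C_{M0}(1−X) = 2.78×0.388 = 1.079 mol·L⁻¹.
Rates in a CSTR are evaluated at the outlet concentration: r_N = 0.396×1.079^0.5 = 0.4113, r_P = 0.879×1.079^1.5 = 0.9847.
Fraction of consumed M going to N: r_N/(r_N+r_P) = 0.2946.
C_N = 0.2946·C_{M0}·X = 0.2946×2.78×0.612 = 0.501 mol·L⁻¹.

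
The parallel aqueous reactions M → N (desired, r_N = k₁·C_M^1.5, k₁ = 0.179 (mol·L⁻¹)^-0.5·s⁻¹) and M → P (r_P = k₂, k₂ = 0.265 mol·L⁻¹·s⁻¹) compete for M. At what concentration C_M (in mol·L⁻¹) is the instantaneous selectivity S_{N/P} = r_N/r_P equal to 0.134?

S_{N/P} = (k₁/k₂)·C_M^1.5 ⇒ C_M = (S·k₂/k₁)^(1/1.5).
= (0.134×0.265/0.179)^(0.6667) = (0.1984)^(0.6667) = 0.340 mol·L⁻¹.

0.340 mol·L⁻¹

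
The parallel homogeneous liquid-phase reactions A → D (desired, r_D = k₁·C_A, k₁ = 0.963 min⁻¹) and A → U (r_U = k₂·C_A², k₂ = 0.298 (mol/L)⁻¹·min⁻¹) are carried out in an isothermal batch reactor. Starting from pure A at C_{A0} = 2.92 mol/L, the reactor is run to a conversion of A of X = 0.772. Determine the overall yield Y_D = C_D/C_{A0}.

0.505

C_A = C_{A0}(1−X) = 0.6658 mol/L.
Along a PFR/batch, dC_D/dC_A = −r_D/(r_D+r_U) = −k₁/(k₁+k₂·C_A).
Integrating from C_{A0} to C_A: C_D = (0.963/0.298)·ln[(0.963+0.298·2.92)/(0.963+0.298·0.666)] = 3.232·ln(1.833/1.161) = 1.475 mol/L.
Y_D = C_D/C_{A0} = 1.475/2.92 = 0.505.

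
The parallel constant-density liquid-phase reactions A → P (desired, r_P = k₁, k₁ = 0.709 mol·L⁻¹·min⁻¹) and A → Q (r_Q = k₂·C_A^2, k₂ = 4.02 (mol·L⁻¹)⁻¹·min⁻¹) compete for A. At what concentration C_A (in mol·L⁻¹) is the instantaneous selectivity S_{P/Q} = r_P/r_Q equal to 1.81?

0.312 mol·L⁻¹

S_{P/Q} = (k₁/k₂)·C_A^-2 ⇒ C_A = (S·k₂/k₁)^(-0.5).
= (1.81×4.02/0.709)^(-0.5) = (10.26)^(-0.5) = 0.312 mol·L⁻¹.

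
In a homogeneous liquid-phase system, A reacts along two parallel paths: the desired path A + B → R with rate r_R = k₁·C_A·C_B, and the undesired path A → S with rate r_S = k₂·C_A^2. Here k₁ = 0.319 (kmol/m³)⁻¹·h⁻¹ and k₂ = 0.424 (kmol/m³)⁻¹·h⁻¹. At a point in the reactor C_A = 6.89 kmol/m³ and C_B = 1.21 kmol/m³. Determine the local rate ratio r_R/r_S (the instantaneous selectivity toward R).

0.132

S_{R/S} = r_R/r_S = (k₁·C_A·C_B)/(k₂·C_A^2) = (k₁/k₂)·C_A⁻¹·C_B.
= (0.319×6.890×1.210) / (0.424×6.890^2) = 2.659/20.13 = 0.132.
The undesired path is higher order in A, so low C_A (CSTR or dilute feed) favours R.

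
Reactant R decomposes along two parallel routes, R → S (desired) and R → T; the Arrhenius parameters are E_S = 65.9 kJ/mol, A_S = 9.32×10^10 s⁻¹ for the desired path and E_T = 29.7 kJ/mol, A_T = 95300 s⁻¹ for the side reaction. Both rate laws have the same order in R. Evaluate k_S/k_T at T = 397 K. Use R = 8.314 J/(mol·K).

Since both paths have the same order in R, the concentration cancels and S_{S/T} = k_S/k_T = (A_S/A_T)·exp[(E_T−E_S)/(RT)].
(E_T−E_S)/(RT) = (29.7−65.9)×10³/(8.314×397) = -36200/3301 = -10.97.
k_S/k_T = (9.32×10^10/95300)·exp(-10.97) = 9.780×10^5 × 1.725×10^-5 = 16.9.

16.9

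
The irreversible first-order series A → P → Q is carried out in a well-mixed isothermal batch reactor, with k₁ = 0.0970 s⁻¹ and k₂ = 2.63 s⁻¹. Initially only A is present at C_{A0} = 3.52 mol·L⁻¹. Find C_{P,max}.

0.114 mol·L⁻¹

Evaluating C_P at t_opt = ln(k₂/k₁)/(k₂−k₁) gives C_{P,max}/C_{A0} = (k₁/k₂)^[k₂/(k₂−k₁)].
= (0.0970/2.63)^(2.63/(2.63−0.0970)) = (0.03688)^(1.038) = 0.03250.
C_{P,max} = 0.03250×3.52 = 0.114 mol·L⁻¹.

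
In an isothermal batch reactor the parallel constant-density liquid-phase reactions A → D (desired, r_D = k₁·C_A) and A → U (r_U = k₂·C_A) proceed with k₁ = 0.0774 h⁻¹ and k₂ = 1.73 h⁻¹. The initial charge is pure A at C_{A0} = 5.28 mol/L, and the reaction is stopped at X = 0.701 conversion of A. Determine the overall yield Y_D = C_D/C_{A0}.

C_A = C_{A0}(1−X) = 1.579 mol/L.
Both paths are first order in A, so the instantaneous fraction to D is constant: dC_D/d(−C_A) = k₁/(k₁+k₂) = 0.04282.
C_D = 0.04282·(C_{A0}−C_A) = 0.04282×3.701 = 0.159 mol/L.
Y_D = C_D/C_{A0} = 0.1585/5.28 = 0.0300.

0.0300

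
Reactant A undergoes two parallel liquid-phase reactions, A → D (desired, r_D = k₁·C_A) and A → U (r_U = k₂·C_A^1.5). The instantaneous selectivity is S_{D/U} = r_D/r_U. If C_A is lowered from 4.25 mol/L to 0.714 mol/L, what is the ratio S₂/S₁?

2.44

S_{D/U} = (k₁/k₂)·C_A^-0.5, so S₂/S₁ = (C_{A,2}/C_{A,1})^-0.5.
= (0.714/4.25)^(-0.5) = (0.1680)^(-0.5) = 2.44.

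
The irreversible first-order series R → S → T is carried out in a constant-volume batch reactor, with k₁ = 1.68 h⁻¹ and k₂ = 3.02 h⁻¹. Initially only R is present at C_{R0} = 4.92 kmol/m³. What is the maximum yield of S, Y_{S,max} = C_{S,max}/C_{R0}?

Evaluating C_S at t_opt = ln(k₂/k₁)/(k₂−k₁) gives C_{S,max}/C_{R0} = (k₁/k₂)^[k₂/(k₂−k₁)].
= (1.68/3.02)^(3.02/(3.02−1.68)) = (0.5563)^(2.254) = 0.2667.

0.267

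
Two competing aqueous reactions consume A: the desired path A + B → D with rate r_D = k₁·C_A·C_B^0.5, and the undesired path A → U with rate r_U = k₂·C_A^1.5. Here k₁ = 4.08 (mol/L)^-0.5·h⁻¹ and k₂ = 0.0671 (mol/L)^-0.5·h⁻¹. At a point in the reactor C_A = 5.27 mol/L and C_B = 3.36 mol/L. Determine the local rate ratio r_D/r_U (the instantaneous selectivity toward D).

48.6

S_{D/U} = r_D/r_U = (k₁·C_A·C_B^0.5)/(k₂·C_A^1.5) = (k₁/k₂)·C_A^-0.5·C_B^0.5.
= (4.08×5.270×3.360^0.5) / (0.0671×5.270^1.5) = 39.41/0.8118 = 48.6.
The undesired path is higher order in A, so low C_A (CSTR or dilute feed) favours D.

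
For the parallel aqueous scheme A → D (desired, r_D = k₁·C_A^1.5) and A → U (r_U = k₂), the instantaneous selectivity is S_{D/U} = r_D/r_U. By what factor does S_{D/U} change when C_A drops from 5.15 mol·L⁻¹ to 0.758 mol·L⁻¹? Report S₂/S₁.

0.0565

S_{D/U} = (k₁/k₂)·C_A^1.5, so S₂/S₁ = (C_{A,2}/C_{A,1})^1.5.
= (0.758/5.15)^1.5 = (0.1472)^1.5 = 0.0565.
Selectivity toward D falls as C_A falls — high-concentration operation is favoured.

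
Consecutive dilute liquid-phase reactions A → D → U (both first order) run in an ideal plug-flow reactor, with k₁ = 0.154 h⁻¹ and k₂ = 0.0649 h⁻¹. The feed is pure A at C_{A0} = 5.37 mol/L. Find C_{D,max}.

2.86 mol/L

Evaluating C_D at τ_opt = ln(k₂/k₁)/(k₂−k₁) gives C_{D,max}/C_{A0} = (k₁/k₂)^[k₂/(k₂−k₁)].
= (0.154/0.0649)^(0.0649/(0.0649−0.154)) = (2.373)^(-0.7284) = 0.5329.
C_{D,max} = 0.5329×5.37 = 2.86 mol/L.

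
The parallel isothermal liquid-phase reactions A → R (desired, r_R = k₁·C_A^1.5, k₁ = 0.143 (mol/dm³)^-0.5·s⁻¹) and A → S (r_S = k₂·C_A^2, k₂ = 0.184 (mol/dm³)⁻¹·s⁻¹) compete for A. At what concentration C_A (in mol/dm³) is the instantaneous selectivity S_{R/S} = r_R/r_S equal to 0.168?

S_{R/S} = (k₁/k₂)·C_A^-0.5 ⇒ C_A = (S·k₂/k₁)^(-2).
= (0.168×0.184/0.143)^(-2) = (0.2162)^(-2) = 21.4 mol/dm³.

21.4 mol/dm³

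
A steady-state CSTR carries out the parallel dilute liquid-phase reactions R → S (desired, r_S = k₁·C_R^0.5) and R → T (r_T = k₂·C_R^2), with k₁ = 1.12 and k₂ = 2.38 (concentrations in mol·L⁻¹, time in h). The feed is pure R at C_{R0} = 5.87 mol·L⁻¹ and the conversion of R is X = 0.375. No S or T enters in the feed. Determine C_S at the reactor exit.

0.138 mol·L⁻¹

Exit C_R = C_{R0}(1−X) = 5.87×0.625 = 3.669 mol·L⁻¹.
Rates in a CSTR are evaluated at the outlet concentration: r_S = 1.12×3.669^0.5 = 2.145, r_T = 2.38×3.669^2 = 32.03.
Fraction of consumed R going to S: r_S/(r_S+r_T) = 0.06276.
C_S = 0.06276·C_{R0}·X = 0.06276×5.87×0.375 = 0.138 mol·L⁻¹.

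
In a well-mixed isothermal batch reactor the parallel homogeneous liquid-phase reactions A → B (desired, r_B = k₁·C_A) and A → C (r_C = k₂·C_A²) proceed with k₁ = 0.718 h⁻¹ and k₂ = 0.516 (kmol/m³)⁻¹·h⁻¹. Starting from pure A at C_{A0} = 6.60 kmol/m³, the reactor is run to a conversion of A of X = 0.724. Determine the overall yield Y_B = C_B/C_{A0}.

C_A = C_{A0}(1−X) = 1.822 kmol/m³.
Along a PFR/batch, dC_B/dC_A = −r_B/(r_B+r_C) = −k₁/(k₁+k₂·C_A).
Integrating from C_{A0} to C_A: C_B = (0.718/0.516)·ln[(0.718+0.516·6.60)/(0.718+0.516·1.82)] = 1.391·ln(4.124/1.658) = 1.268 kmol/m³.
Y_B = C_B/C_{A0} = 1.268/6.60 = 0.192.

0.192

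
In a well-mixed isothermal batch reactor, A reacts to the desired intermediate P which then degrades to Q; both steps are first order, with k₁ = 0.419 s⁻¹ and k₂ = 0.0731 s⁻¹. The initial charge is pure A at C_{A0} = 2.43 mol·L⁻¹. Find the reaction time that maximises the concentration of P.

5.05 s

For first-order series the maximum of C_P occurs at t_opt = ln(k₂/k₁)/(k₂−k₁).
= ln(0.0731/0.419)/(0.0731−0.419) = ln(0.1745)/-0.3459 = -1.746/-0.3459 = 5.05 s.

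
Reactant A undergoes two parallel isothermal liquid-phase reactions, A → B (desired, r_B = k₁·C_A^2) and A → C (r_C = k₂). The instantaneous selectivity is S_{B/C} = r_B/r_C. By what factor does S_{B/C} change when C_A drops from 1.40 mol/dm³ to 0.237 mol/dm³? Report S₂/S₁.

0.0287

S_{B/C} = (k₁/k₂)·C_A^2, so S₂/S₁ = (C_{A,2}/C_{A,1})^2.
= (0.237/1.40)^2 = (0.1693)^2 = 0.0287.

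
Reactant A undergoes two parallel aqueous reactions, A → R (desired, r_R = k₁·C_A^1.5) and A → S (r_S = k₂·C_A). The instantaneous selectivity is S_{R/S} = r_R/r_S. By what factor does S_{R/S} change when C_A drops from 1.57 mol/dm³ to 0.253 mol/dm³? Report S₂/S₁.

0.401

S_{R/S} = (k₁/k₂)·C_A^0.5, so S₂/S₁ = (C_{A,2}/C_{A,1})^0.5.
= (0.253/1.57)^0.5 = (0.1611)^0.5 = 0.401.
Selectivity toward R falls as C_A falls — high-concentration operation is favoured.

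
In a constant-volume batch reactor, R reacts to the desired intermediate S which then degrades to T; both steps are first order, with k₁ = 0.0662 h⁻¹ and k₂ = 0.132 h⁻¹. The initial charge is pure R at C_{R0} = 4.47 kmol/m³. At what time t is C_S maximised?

For first-order series the maximum of C_S occurs at t_opt = ln(k₂/k₁)/(k₂−k₁).
= ln(0.132/0.0662)/(0.132−0.0662) = ln(1.994)/0.06580 = 0.6901/0.06580 = 10.5 h.

10.5 h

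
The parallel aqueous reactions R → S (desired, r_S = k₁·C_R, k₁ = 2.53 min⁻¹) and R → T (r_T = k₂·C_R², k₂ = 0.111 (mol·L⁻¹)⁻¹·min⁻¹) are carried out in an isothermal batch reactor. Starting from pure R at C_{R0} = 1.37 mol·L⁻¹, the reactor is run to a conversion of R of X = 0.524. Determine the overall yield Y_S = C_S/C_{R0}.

0.502

C_R = C_{R0}(1−X) = 0.6521 mol·L⁻¹.
Along a PFR/batch, dC_S/dC_R = −r_S/(r_S+r_T) = −k₁/(k₁+k₂·C_R).
Integrating from C_{R0} to C_R: C_S = (2.53/0.111)·ln[(2.53+0.111·1.37)/(2.53+0.111·0.652)] = 22.79·ln(2.682/2.602) = 0.6874 mol·L⁻¹.
Y_S = C_S/C_{R0} = 0.6874/1.37 = 0.502.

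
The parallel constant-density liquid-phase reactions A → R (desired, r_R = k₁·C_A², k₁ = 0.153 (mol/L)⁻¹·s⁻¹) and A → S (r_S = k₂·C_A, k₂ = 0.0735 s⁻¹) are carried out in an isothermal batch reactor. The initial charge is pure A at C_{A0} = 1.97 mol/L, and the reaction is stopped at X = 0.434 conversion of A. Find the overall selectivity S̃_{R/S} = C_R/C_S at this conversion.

C_A = C_{A0}(1−X) = 1.115 mol/L.
Along a PFR/batch, dC_S/dC_A = −r_S/(r_R+r_S) = −k₂/(k₂+k₁·C_A).
Integrating from C_{A0} to C_A: C_S = (0.0735/0.153)·ln[(0.0735+0.153·1.97)/(0.0735+0.153·1.12)] = 0.4804·ln(0.3749/0.2441) = 0.2061 mol/L.
Then C_R = (C_{A0}−C_A) − C_S = 0.8550 − 0.2061 = 0.6488 mol/L.
S̃_{R/S} = C_R/C_S = 0.6488/0.2061 = 3.15.

3.15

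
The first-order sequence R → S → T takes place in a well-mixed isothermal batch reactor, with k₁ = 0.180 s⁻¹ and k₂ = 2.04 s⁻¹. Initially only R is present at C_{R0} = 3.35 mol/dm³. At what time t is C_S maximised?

1.31 s

Setting dC_S/dt = 0 gives t_opt = ln(k₂/k₁)/(k₂−k₁).
= ln(2.04/0.180)/(2.04−0.180) = ln(11.33)/1.860 = 2.428/1.860 = 1.31 s.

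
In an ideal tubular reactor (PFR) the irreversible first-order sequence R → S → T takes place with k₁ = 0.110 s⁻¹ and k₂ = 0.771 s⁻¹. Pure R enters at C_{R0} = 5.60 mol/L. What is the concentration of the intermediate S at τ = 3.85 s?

0.562 mol/L

Solving the coupled first-order balances gives C_S(τ) = [k₁/(k₂−k₁)]·C_{R0}·(e^(−k₁τ) − e^(−k₂τ)).
e^(−k₁τ) = e^(−0.110×3.85) = e^(−0.4235) = 0.6548; e^(−k₂τ) = e^(−2.968) = 0.05139.
C_S = 0.110×5.60/(0.771−0.110) × (0.6548−0.05139) = 0.9319×0.6034 = 0.5623 mol/L.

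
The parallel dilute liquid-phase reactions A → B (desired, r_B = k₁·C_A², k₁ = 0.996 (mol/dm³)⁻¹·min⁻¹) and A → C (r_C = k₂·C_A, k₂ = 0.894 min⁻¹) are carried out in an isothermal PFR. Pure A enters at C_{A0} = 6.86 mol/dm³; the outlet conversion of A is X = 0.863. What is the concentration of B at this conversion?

4.63 mol/dm³

C_A = C_{A0}(1−X) = 0.9398 mol/dm³.
Along a PFR/batch, dC_C/dC_A = −r_C/(r_B+r_C) = −k₂/(k₂+k₁·C_A).
Integrating from C_{A0} to C_A: C_C = (0.894/0.996)·ln[(0.894+0.996·6.86)/(0.894+0.996·0.940)] = 0.8976·ln(7.727/1.830) = 1.293 mol/dm³.
Then C_B = (C_{A0}−C_A) − C_C = 5.920 − 1.293 = 4.627 mol/dm³.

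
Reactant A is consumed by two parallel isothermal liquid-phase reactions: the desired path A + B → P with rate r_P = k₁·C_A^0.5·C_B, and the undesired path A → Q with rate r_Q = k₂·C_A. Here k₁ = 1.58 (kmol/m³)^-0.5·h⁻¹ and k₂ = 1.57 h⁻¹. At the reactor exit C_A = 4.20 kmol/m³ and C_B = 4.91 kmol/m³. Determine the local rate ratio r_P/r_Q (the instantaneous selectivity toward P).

S_{P/Q} = r_P/r_Q = (k₁·C_A^0.5·C_B)/(k₂·C_A) = (k₁/k₂)·C_A^-0.5·C_B.
= (1.58×4.200^0.5×4.910) / (1.57×4.200) = 15.90/6.594 = 2.41.

2.41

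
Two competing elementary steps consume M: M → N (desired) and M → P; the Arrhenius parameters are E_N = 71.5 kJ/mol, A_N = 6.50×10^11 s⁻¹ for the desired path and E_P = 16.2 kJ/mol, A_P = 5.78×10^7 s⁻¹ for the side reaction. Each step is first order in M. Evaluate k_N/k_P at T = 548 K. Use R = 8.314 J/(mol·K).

0.0602

Since both paths have the same order in M, the concentration cancels and S_{N/P} = k_N/k_P = (A_N/A_P)·exp[(E_P−E_N)/(RT)].
(E_P−E_N)/(RT) = (16.2−71.5)×10³/(8.314×548) = -55300/4556 = -12.14.
k_N/k_P = (6.50×10^11/5.78×10^7)·exp(-12.14) = 11246 × 5.354×10^-6 = 0.0602.
Since E_N > E_P, raising the temperature improves selectivity toward N.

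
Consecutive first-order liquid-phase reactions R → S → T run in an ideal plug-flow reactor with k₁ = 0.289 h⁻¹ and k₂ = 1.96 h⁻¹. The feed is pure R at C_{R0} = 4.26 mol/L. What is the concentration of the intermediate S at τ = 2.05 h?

The intermediate concentration in a first-order A→B→C sequence is C_S = k₁C_{R0}(e^(−k₁τ) − e^(−k₂τ))/(k₂−k₁).
e^(−k₁τ) = e^(−0.289×2.05) = e^(−0.5924) = 0.5530; e^(−k₂τ) = e^(−4.018) = 0.01799.
C_S = 0.289×4.26/(1.96−0.289) × (0.5530−0.01799) = 0.7368×0.5350 = 0.3942 mol/L.

0.394 mol/L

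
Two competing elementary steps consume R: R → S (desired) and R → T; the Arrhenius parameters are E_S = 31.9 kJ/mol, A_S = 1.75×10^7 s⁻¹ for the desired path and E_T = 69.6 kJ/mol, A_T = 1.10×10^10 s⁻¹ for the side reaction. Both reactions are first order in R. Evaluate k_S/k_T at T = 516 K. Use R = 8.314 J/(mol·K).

With equal orders, S_{S/T} = k_S/k_T = (A_S/A_T)·exp[(E_T−E_S)/(RT)].
(E_T−E_S)/(RT) = (69.6−31.9)×10³/(8.314×516) = 37700/4290 = 8.788.
k_S/k_T = (1.75×10^7/1.10×10^10)·exp(8.788) = 0.001591 × 6554 = 10.4.
Since E_S < E_T, lowering the temperature improves selectivity toward S.

10.4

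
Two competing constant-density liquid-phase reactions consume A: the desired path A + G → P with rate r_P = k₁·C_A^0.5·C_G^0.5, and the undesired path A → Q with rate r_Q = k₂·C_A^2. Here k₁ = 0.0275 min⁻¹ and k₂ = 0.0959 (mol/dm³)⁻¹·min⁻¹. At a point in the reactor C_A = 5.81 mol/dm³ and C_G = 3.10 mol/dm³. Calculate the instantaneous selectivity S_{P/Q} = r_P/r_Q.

0.0361

S_{P/Q} = r_P/r_Q = (k₁·C_A^0.5·C_G^0.5)/(k₂·C_A^2) = (k₁/k₂)·C_A^-1.5·C_G^0.5.
= (0.0275×5.810^0.5×3.100^0.5) / (0.0959×5.810^2) = 0.1167/3.237 = 0.0361.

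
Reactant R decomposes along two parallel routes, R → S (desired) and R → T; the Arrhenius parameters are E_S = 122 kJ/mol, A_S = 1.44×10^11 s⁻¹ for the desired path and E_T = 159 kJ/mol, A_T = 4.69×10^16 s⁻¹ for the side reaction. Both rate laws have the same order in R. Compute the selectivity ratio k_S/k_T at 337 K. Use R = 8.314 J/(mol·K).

1.67

With equal orders, S_{S/T} = k_S/k_T = (A_S/A_T)·exp[(E_T−E_S)/(RT)].
(E_T−E_S)/(RT) = (159−122)×10³/(8.314×337) = 37000/2802 = 13.21.
k_S/k_T = (1.44×10^11/4.69×10^16)·exp(13.21) = 3.070×10^-6 × 5.435×10^5 = 1.67.
Since E_S < E_T, lowering the temperature improves selectivity toward S.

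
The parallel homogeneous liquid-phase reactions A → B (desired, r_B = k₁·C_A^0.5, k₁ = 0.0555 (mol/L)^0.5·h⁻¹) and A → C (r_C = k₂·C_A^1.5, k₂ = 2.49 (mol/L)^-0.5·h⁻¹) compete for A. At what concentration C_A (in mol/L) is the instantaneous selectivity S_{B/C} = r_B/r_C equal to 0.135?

S_{B/C} = (k₁/k₂)·C_A⁻¹ ⇒ C_A = (S·k₂/k₁)^(-1).
= (0.135×2.49/0.0555)^(-1) = (6.057)^(-1) = 0.165 mol/L.

0.165 mol/L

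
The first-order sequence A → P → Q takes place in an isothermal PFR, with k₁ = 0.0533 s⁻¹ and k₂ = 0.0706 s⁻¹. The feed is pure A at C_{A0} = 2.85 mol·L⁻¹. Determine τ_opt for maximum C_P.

16.2 s

For first-order series the maximum of C_P occurs at τ_opt = ln(k₂/k₁)/(k₂−k₁).
= ln(0.0706/0.0533)/(0.0706−0.0533) = ln(1.325)/0.01730 = 0.2811/0.01730 = 16.2 s.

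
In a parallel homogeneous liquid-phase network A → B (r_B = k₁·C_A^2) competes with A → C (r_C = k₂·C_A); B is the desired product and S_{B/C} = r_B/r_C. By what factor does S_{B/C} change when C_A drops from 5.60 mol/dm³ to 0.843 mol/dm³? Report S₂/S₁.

0.151

S_{B/C} = (k₁/k₂)·C_A, so S₂/S₁ = (C_{A,2}/C_{A,1}).
= 0.843/5.60 = 0.151.
Selectivity toward B falls as C_A falls — high-concentration operation is favoured.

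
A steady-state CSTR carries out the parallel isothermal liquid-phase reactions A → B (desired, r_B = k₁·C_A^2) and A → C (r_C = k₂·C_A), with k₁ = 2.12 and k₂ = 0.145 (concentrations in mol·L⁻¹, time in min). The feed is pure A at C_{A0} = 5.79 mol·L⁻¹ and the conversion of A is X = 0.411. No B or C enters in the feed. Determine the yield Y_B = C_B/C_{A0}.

0.403

Exit C_A = C_{A0}(1−X) = 5.79×0.589 = 3.410 mol·L⁻¹.
A CSTR operates uniformly at the exit composition, giving r_B = 24.66 and r_C = 0.4945 (each k·C_A^n at C_A = 3.410).
Fraction of consumed A going to B: r_B/(r_B+r_C) = 0.9803.
C_B = 0.9803·C_{A0}·X = 0.9803×5.79×0.411 = 2.33 mol·L⁻¹; Y_B = C_B/C_{A0} = 0.403.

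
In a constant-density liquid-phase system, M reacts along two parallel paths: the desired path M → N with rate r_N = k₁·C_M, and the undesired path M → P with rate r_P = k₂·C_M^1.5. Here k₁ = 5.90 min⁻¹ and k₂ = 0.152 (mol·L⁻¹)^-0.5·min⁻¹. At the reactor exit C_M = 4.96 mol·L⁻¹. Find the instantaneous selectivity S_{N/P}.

S_{N/P} = r_N/r_P = (k₁·C_M)/(k₂·C_M^1.5) = (k₁/k₂)·C_M^-0.5.
= (5.90×4.960) / (0.152×4.960^1.5) = 29.26/1.679 = 17.4.

17.4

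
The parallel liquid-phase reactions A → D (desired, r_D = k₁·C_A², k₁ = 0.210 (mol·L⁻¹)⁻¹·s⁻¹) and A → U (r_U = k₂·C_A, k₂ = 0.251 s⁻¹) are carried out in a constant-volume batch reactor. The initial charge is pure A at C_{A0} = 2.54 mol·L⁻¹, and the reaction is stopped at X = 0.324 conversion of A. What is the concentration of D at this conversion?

0.525 mol·L⁻¹

C_A = C_{A0}(1−X) = 1.717 mol·L⁻¹.
Along a PFR/batch, dC_U/dC_A = −r_U/(r_D+r_U) = −k₂/(k₂+k₁·C_A).
Integrating from C_{A0} to C_A: C_U = (0.251/0.210)·ln[(0.251+0.210·2.54)/(0.251+0.210·1.72)] = 1.195·ln(0.7844/0.6116) = 0.2975 mol·L⁻¹.
Then C_D = (C_{A0}−C_A) − C_U = 0.8230 − 0.2975 = 0.5255 mol·L⁻¹.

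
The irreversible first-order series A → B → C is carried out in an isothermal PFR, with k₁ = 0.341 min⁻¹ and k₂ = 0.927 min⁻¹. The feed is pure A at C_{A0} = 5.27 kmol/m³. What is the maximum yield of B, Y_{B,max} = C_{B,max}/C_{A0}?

0.206

At the optimum, C_{B,max}/C_{A0} = (k₁/k₂)^[k₂/(k₂−k₁)].
= (0.341/0.927)^(0.927/(0.927−0.341)) = (0.3679)^(1.582) = 0.2056.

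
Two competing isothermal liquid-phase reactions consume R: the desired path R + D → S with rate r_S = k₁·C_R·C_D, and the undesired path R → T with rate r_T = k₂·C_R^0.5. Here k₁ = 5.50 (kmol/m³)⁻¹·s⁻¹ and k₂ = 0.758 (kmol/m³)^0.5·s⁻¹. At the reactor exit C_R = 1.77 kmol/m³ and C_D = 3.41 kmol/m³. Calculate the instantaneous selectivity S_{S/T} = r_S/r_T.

S_{S/T} = r_S/r_T = (k₁·C_R·C_D)/(k₂·C_R^0.5) = (k₁/k₂)·C_R^0.5·C_D.
= (5.50×1.770×3.410) / (0.758×1.770^0.5) = 33.20/1.008 = 32.9.

32.9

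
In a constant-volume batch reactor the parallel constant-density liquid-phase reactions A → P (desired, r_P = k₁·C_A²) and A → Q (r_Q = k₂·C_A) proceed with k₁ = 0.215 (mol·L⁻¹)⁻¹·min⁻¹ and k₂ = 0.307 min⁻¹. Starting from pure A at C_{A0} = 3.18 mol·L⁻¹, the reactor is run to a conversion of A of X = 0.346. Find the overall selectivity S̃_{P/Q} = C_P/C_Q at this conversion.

1.82

C_A = C_{A0}(1−X) = 2.080 mol·L⁻¹.
Along a PFR/batch, dC_Q/dC_A = −r_Q/(r_P+r_Q) = −k₂/(k₂+k₁·C_A).
Integrating from C_{A0} to C_A: C_Q = (0.307/0.215)·ln[(0.307+0.215·3.18)/(0.307+0.215·2.08)] = 1.428·ln(0.9907/0.7541) = 0.3896 mol·L⁻¹.
Then C_P = (C_{A0}−C_A) − C_Q = 1.100 − 0.3896 = 0.7107 mol·L⁻¹.
S̃_{P/Q} = C_P/C_Q = 0.7107/0.3896 = 1.82.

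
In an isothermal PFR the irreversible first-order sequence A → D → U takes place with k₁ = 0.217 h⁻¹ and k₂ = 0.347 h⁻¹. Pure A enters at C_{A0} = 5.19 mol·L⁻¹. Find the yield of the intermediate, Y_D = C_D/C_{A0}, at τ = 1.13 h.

0.178

Solving the coupled first-order balances gives C_D(τ) = [k₁/(k₂−k₁)]·C_{A0}·(e^(−k₁τ) − e^(−k₂τ)).
e^(−k₁τ) = e^(−0.217×1.13) = e^(−0.2452) = 0.7825; e^(−k₂τ) = e^(−0.3921) = 0.6756.
C_D = 0.217×5.19/(0.347−0.217) × (0.7825−0.6756) = 8.663×0.1069 = 0.9262 mol·L⁻¹.
Y_D = C_D/C_{A0} = 0.9262/5.19 = 0.178.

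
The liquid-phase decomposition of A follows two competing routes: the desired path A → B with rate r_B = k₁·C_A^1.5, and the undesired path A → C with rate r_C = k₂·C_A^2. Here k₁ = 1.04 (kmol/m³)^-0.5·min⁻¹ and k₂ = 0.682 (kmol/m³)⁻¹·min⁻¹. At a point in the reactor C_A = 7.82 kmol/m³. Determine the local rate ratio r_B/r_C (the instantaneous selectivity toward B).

S_{B/C} = r_B/r_C = (k₁·C_A^1.5)/(k₂·C_A^2) = (k₁/k₂)·C_A^-0.5.
= (1.04×7.820^1.5) / (0.682×7.820^2) = 22.74/41.71 = 0.545.
The undesired path is higher order in A, so low C_A (CSTR or dilute feed) favours B.

0.545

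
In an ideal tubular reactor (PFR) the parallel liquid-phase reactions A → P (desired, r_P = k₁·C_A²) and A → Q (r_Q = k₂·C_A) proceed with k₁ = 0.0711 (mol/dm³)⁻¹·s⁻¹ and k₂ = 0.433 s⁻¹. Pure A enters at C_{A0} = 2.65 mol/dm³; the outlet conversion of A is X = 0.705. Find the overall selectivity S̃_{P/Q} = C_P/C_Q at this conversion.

0.276

C_A = C_{A0}(1−X) = 0.7818 mol/dm³.
Along a PFR/batch, dC_Q/dC_A = −r_Q/(r_P+r_Q) = −k₂/(k₂+k₁·C_A).
Integrating from C_{A0} to C_A: C_Q = (0.433/0.0711)·ln[(0.433+0.0711·2.65)/(0.433+0.0711·0.782)] = 6.090·ln(0.6214/0.4886) = 1.465 mol/dm³.
Then C_P = (C_{A0}−C_A) − C_Q = 1.868 − 1.465 = 0.4037 mol/dm³.
S̃_{P/Q} = C_P/C_Q = 0.4037/1.465 = 0.276.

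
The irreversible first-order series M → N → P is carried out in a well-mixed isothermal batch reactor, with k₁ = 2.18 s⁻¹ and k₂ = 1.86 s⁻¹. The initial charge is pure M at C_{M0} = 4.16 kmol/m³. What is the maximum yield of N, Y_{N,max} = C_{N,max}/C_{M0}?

0.397

Evaluating C_N at t_opt = ln(k₂/k₁)/(k₂−k₁) gives C_{N,max}/C_{M0} = (k₁/k₂)^[k₂/(k₂−k₁)].
= (2.18/1.86)^(1.86/(1.86−2.18)) = (1.172)^(-5.812) = 0.3974.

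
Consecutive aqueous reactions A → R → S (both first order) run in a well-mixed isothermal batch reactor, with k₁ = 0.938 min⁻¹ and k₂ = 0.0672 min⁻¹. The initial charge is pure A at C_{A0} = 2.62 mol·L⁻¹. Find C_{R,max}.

Evaluating C_R at t_opt = ln(k₂/k₁)/(k₂−k₁) gives C_{R,max}/C_{A0} = (k₁/k₂)^[k₂/(k₂−k₁)].
= (0.938/0.0672)^(0.0672/(0.0672−0.938)) = (13.96)^(-0.07717) = 0.8159.
C_{R,max} = 0.8159×2.62 = 2.14 mol·L⁻¹.

2.14 mol·L⁻¹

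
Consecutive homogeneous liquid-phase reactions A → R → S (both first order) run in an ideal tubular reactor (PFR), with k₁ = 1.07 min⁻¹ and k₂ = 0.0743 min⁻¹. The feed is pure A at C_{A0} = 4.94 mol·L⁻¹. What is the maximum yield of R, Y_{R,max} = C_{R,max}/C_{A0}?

For a first-order series the maximum intermediate yield is C_{R,max}/C_{A0} = (k₁/k₂)^[k₂/(k₂−k₁)].
= (1.07/0.0743)^(0.0743/(0.0743−1.07)) = (14.40)^(-0.07462) = 0.8195.

0.820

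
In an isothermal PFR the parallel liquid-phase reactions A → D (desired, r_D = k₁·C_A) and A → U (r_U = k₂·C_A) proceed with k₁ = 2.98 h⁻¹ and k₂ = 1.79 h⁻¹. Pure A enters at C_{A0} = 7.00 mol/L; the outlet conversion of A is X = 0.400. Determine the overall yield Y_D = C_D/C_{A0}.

0.250

C_A = C_{A0}(1−X) = 4.200 mol/L.
Both paths are first order in A, so the instantaneous fraction to D is constant: dC_D/d(−C_A) = k₁/(k₁+k₂) = 0.6247.
C_D = 0.6247·(C_{A0}−C_A) = 0.6247×2.800 = 1.75 mol/L.
Y_D = C_D/C_{A0} = 1.749/7.00 = 0.250.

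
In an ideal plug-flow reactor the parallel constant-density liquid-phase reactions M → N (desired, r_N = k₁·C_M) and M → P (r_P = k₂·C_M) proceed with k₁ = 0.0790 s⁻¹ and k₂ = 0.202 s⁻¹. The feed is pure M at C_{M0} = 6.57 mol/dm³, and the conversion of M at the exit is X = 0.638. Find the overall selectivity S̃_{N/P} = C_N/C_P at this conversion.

0.391

C_M = C_{M0}(1−X) = 2.378 mol/dm³.
Both paths are first order in M, so the instantaneous fraction to N is constant: dC_N/d(−C_M) = k₁/(k₁+k₂) = 0.2811.
C_N = 0.2811·(C_{M0}−C_M) = 0.2811×4.192 = 1.18 mol/dm³.
C_P = (C_{M0}−C_M)−C_N = 3.013 mol/dm³; S̃_{N/P} = 1.178/3.013 = 0.391.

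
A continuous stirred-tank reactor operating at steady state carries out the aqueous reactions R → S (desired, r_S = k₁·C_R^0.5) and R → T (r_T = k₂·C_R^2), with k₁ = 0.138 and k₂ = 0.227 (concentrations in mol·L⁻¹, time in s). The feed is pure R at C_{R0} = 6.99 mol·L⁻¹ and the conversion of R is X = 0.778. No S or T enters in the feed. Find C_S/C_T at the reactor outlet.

0.314

Exit C_R = C_{R0}(1−X) = 6.99×0.222 = 1.552 mol·L⁻¹.
Rates in a CSTR are evaluated at the outlet concentration: r_S = 0.138×1.552^0.5 = 0.1719, r_T = 0.227×1.552^2 = 0.5466.
Overall selectivity = C_S/C_T = r_Sτ/(r_Tτ) = r_S/r_T = 0.314.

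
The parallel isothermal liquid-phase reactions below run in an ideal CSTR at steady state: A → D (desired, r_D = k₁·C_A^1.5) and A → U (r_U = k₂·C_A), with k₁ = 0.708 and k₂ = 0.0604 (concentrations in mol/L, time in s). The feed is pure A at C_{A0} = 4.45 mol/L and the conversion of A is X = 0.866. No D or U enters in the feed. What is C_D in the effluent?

3.47 mol/L

Exit C_A = C_{A0}(1−X) = 4.45×0.134 = 0.5963 mol/L.
Rates in a CSTR are evaluated at the outlet concentration: r_D = 0.708×0.5963^1.5 = 0.3260, r_U = 0.0604×0.5963 = 0.03602.
Fraction of consumed A going to D: r_D/(r_D+r_U) = 0.9005.
C_D = 0.9005·C_{A0}·X = 0.9005×4.45×0.866 = 3.47 mol/L.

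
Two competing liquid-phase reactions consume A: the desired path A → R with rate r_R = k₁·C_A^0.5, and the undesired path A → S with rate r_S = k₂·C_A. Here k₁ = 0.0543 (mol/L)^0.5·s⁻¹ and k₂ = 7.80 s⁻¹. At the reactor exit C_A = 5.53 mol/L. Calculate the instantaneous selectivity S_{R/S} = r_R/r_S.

0.00296

S_{R/S} = r_R/r_S = (k₁·C_A^0.5)/(k₂·C_A) = (k₁/k₂)·C_A^-0.5.
= (0.0543×5.530^0.5) / (7.80×5.530) = 0.1277/43.13 = 0.00296.
The undesired path is higher order in A, so low C_A (CSTR or dilute feed) favours R.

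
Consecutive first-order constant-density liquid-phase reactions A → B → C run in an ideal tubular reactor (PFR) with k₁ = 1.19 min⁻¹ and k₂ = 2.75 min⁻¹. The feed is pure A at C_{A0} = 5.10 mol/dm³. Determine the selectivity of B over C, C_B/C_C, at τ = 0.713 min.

0.621

Solving the coupled first-order balances gives C_B(τ) = [k₁/(k₂−k₁)]·C_{A0}·(e^(−k₁τ) − e^(−k₂τ)).
e^(−k₁τ) = e^(−1.19×0.713) = e^(−0.8485) = 0.4281; e^(−k₂τ) = e^(−1.961) = 0.1408.
C_B = 1.19×5.10/(2.75−1.19) × (0.4281−0.1408) = 3.890×0.2873 = 1.118 mol/dm³.
C_A = C_{A0}e^(−k₁τ) = 2.183 mol/dm³, so C_C = C_{A0}−C_A−C_B = 1.799 mol/dm³; C_B/C_C = 0.621.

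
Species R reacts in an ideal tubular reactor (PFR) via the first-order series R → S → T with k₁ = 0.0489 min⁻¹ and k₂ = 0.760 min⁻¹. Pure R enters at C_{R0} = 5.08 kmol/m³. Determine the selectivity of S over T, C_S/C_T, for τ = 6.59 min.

0.218

Solving the coupled first-order balances gives C_S(τ) = [k₁/(k₂−k₁)]·C_{R0}·(e^(−k₁τ) − e^(−k₂τ)).
e^(−k₁τ) = e^(−0.0489×6.59) = e^(−0.3223) = 0.7245; e^(−k₂τ) = e^(−5.008) = 0.006682.
C_S = 0.0489×5.08/(0.760−0.0489) × (0.7245−0.006682) = 0.3493×0.7178 = 0.2508 kmol/m³.
C_R = C_{R0}e^(−k₁τ) = 3.681 kmol/m³, so C_T = C_{R0}−C_R−C_S = 1.149 kmol/m³; C_S/C_T = 0.218.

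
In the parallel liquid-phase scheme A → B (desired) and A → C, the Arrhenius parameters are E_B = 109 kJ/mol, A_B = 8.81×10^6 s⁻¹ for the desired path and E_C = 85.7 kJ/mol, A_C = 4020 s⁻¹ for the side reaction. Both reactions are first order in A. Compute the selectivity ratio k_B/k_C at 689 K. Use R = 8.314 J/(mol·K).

Since both paths have the same order in A, the concentration cancels and S_{B/C} = k_B/k_C = (A_B/A_C)·exp[(E_C−E_B)/(RT)].
(E_C−E_B)/(RT) = (85.7−109)×10³/(8.314×689) = -23300/5728 = -4.067.
k_B/k_C = (8.81×10^6/4020)·exp(-4.067) = 2192 × 0.01712 = 37.5.

37.5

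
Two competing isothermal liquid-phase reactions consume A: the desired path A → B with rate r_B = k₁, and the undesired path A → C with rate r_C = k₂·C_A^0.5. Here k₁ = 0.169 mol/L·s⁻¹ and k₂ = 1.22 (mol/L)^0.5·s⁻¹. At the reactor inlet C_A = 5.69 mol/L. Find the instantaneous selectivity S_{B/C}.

0.0581

S_{B/C} = r_B/r_C = (k₁)/(k₂·C_A^0.5) = (k₁/k₂)·C_A^-0.5.
= (0.169) / (1.22×5.690^0.5) = 0.1690/2.910 = 0.0581.
The undesired path is higher order in A, so low C_A (CSTR or dilute feed) favours B.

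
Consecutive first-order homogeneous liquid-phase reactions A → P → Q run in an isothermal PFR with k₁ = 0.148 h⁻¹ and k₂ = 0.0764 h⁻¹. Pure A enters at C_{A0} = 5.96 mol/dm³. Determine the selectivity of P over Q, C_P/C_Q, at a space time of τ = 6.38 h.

The intermediate concentration in a first-order A→B→C sequence is C_P = k₁C_{A0}(e^(−k₁τ) − e^(−k₂τ))/(k₂−k₁).
e^(−k₁τ) = e^(−0.148×6.38) = e^(−0.9442) = 0.3890; e^(−k₂τ) = e^(−0.4874) = 0.6142.
C_P = 0.148×5.96/(0.0764−0.148) × (0.3890−0.6142) = (-12.32)×(-0.2252) = 2.775 mol/dm³.
C_A = C_{A0}e^(−k₁τ) = 2.318 mol/dm³, so C_Q = C_{A0}−C_A−C_P = 0.8670 mol/dm³; C_P/C_Q = 3.20.

3.20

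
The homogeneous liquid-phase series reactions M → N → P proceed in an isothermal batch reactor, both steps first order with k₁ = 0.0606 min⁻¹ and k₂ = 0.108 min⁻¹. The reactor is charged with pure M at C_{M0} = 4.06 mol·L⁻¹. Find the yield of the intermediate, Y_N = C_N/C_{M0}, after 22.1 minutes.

0.217

Solving the coupled first-order balances gives C_N(t) = [k₁/(k₂−k₁)]·C_{M0}·(e^(−k₁t) − e^(−k₂t)).
e^(−k₁t) = e^(−0.0606×22.1) = e^(−1.339) = 0.2620; e^(−k₂t) = e^(−2.387) = 0.09192.
C_N = 0.0606×4.06/(0.108−0.0606) × (0.2620−0.09192) = 5.191×0.1701 = 0.8830 mol·L⁻¹.
Y_N = C_N/C_{M0} = 0.8830/4.06 = 0.217.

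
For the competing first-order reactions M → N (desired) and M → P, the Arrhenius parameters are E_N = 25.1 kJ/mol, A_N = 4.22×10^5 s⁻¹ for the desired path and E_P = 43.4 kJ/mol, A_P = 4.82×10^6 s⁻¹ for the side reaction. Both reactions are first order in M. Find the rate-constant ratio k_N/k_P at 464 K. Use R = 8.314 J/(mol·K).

10.1

Since both paths have the same order in M, the concentration cancels and S_{N/P} = k_N/k_P = (A_N/A_P)·exp[(E_P−E_N)/(RT)].
(E_P−E_N)/(RT) = (43.4−25.1)×10³/(8.314×464) = 18300/3858 = 4.744.
k_N/k_P = (4.22×10^5/4.82×10^6)·exp(4.744) = 0.08755 × 114.9 = 10.1.
Since E_N < E_P, lowering the temperature improves selectivity toward N.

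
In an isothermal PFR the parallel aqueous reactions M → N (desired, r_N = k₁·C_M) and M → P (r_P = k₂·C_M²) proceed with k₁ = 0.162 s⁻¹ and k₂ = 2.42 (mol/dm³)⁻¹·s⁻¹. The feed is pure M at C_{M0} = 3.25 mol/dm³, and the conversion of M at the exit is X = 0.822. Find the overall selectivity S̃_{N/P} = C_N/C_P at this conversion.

C_M = C_{M0}(1−X) = 0.5785 mol/dm³.
Along a PFR/batch, dC_N/dC_M = −r_N/(r_N+r_P) = −k₁/(k₁+k₂·C_M).
Integrating from C_{M0} to C_M: C_N = (0.162/2.42)·ln[(0.162+2.42·3.25)/(0.162+2.42·0.579)] = 0.06694·ln(8.027/1.562) = 0.1096 mol/dm³.
C_P = (C_{M0}−C_M)−C_N = 2.562 mol/dm³; S̃_{N/P} = 0.1096/2.562 = 0.0428.

0.0428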